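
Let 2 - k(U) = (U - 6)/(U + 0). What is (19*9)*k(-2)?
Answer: -342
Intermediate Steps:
k(U) = 2 - (-6 + U)/U (k(U) = 2 - (U - 6)/(U + 0) = 2 - (-6 + U)/U)
(19*9)*k(-2) = (19*9)*((6 - 2)/(-2)) = 171*(-1/2*4) = 171*(-2) = -342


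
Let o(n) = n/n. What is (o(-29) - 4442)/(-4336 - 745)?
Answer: 4441/5081 ≈ 0.87404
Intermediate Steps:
o(n) = 1
(o(-29) - 4442)/(-4336 - 745) = (1 - 4442)/(-4336 - 745) = -4441/(-5081) = -4441*(-1/5081) = 4441/5081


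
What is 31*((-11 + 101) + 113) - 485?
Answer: 5808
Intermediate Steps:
31*((-11 + 101) + 113) - 485 = 31*(90 + 113) - 485 = 31*203 - 485 = 6293 - 485 = 5808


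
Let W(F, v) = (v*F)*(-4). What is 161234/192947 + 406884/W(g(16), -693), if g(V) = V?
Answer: 7138174793/713132112 ≈ 10.010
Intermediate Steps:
W(F, v) = -4*F*v (W(F, v) = (F*v)*(-4) = -4*F*v)
161234/192947 + 406884/W(g(16), -693) = 161234/192947 + 406884/((-4*16*(-693))) = 161234*(1/192947) + 406884/44352 = 161234/192947 + 406884*(1/44352) = 161234/192947 + 33907/3696 = 7138174793/713132112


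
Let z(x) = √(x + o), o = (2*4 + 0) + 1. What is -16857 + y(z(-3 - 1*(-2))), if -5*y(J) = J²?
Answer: -84293/5 ≈ -16859.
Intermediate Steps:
o = 9 (o = (8 + 0) + 1 = 8 + 1 = 9)
z(x) = √(9 + x) (z(x) = √(x + 9) = √(9 + x))
y(J) = -J²/5
-16857 + y(z(-3 - 1*(-2))) = -16857 - (6/5 + ⅖) = -16857 - (√(9 + (-3 + 2)))²/5 = -16857 - (√(9 - 1))²/5 = -16857 - (√8)²/5 = -16857 - (2*√2)²/5 = -16857 - ⅕*8 = -16857 - 8/5 = -84293/5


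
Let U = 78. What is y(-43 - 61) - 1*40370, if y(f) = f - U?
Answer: -40552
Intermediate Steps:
y(f) = -78 + f (y(f) = f - 1*78 = f - 78 = -78 + f)
y(-43 - 61) - 1*40370 = (-78 + (-43 - 61)) - 1*40370 = (-78 - 104) - 40370 = -182 - 40370 = -40552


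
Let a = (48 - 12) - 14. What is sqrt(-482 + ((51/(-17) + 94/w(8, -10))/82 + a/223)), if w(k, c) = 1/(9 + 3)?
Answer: I*sqrt(156549609478)/18286 ≈ 21.638*I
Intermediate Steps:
w(k, c) = 1/12
a = 22 (a = 36 - 14 = 22)
sqrt(-482 + ((51/(-17) + 94/w(8, -10))/82 + a/223)) = sqrt(-482 + ((51/(-17) + 94/(1/12))/82 + 22/223)) = sqrt(-482 + ((51*(-1/17) + 94*12)*(1/82) + 22*(1/223))) = sqrt(-482 + ((-3 + 1128)*(1/82) + 22/223)) = sqrt(-482 + (1125*(1/82) + 22/223)) = sqrt(-482 + (1125/82 + 22/223)) = sqrt(-482 + 252679/18286) = sqrt(-8561173/18286) = I*sqrt(156549609478)/18286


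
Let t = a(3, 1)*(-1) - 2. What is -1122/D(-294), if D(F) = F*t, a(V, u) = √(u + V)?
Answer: -187/196 ≈ -0.95408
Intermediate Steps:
a(V, u) = √(V + u)
t = -4 (t = √(3 + 1)*(-1) - 2 = √4*(-1) - 2 = 2*(-1) - 2 = -2 - 2 = -4)
D(F) = -4*F (D(F) = F*(-4) = -4*F)
-1122/D(-294) = -1122/((-4*(-294))) = -1122/1176 = -1122*1/1176 = -187/196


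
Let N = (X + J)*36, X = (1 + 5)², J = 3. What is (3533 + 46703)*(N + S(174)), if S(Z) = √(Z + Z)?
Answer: 70531344 + 100472*√87 ≈ 7.1469e+7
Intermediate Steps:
X = 36 (X = 6² = 36)
S(Z) = √2*√Z (S(Z) = √(2*Z) = √2*√Z)
N = 1404 (N = (36 + 3)*36 = 39*36 = 1404)
(3533 + 46703)*(N + S(174)) = (3533 + 46703)*(1404 + √2*√174) = 50236*(1404 + 2*√87) = 70531344 + 100472*√87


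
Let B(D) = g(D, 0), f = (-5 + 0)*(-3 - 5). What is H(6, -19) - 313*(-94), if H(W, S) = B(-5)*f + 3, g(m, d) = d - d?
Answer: 29425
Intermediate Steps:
g(m, d) = 0
f = 40 (f = -5*(-8) = 40)
B(D) = 0
H(W, S) = 3 (H(W, S) = 0*40 + 3 = 0 + 3 = 3)
H(6, -19) - 313*(-94) = 3 - 313*(-94) = 3 + 29422 = 29425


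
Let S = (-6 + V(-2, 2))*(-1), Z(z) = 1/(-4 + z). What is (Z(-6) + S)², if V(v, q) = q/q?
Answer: 2401/100 ≈ 24.010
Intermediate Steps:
V(v, q) = 1
S = 5 (S = (-6 + 1)*(-1) = -5*(-1) = 5)
(Z(-6) + S)² = (1/(-4 - 6) + 5)² = (1/(-10) + 5)² = (-⅒ + 5)² = (49/10)² = 2401/100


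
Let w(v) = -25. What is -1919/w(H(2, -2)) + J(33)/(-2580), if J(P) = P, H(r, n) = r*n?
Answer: 330013/4300 ≈ 76.747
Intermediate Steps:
H(r, n) = n*r
-1919/w(H(2, -2)) + J(33)/(-2580) = -1919/(-25) + 33/(-2580) = -1919*(-1/25) + 33*(-1/2580) = 1919/25 - 11/860 = 330013/4300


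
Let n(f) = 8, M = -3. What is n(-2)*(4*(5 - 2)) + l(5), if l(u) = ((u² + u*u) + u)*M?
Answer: -69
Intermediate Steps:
l(u) = -6*u² - 3*u (l(u) = ((u² + u*u) + u)*(-3) = ((u² + u²) + u)*(-3) = (2*u² + u)*(-3) = (u + 2*u²)*(-3) = -6*u² - 3*u)
n(-2)*(4*(5 - 2)) + l(5) = 8*(4*(5 - 2)) - 3*5*(1 + 2*5) = 8*(4*3) - 3*5*(1 + 10) = 8*12 - 3*5*11 = 96 - 165 = -69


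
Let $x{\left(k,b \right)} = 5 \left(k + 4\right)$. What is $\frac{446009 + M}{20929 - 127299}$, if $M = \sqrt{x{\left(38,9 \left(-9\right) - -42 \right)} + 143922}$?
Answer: $- \frac{446009}{106370} - \frac{\sqrt{36033}}{53185} \approx -4.1966$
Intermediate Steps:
$x{\left(k,b \right)} = 20 + 5 k$ ($x{\left(k,b \right)} = 5 \left(4 + k\right) = 20 + 5 k$)
$M = 2 \sqrt{36033}$ ($M = \sqrt{\left(20 + 5 \cdot 38\right) + 143922} = \sqrt{\left(20 + 190\right) + 143922} = \sqrt{210 + 143922} = \sqrt{144132} = 2 \sqrt{36033} \approx 379.65$)
$\frac{446009 + M}{20929 - 127299} = \frac{446009 + 2 \sqrt{36033}}{20929 - 127299} = \frac{446009 + 2 \sqrt{36033}}{-106370} = \left(446009 + 2 \sqrt{36033}\right) \left(- \frac{1}{106370}\right) = - \frac{446009}{106370} - \frac{\sqrt{36033}}{53185}$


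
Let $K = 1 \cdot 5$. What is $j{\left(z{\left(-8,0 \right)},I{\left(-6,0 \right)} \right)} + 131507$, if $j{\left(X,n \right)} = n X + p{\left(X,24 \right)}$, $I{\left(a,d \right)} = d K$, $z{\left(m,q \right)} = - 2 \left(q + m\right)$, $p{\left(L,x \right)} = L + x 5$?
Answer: $131643$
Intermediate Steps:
$p{\left(L,x \right)} = L + 5 x$
$K = 5$
$z{\left(m,q \right)} = - 2 m - 2 q$ ($z{\left(m,q \right)} = - 2 \left(m + q\right) = - 2 m - 2 q$)
$I{\left(a,d \right)} = 5 d$ ($I{\left(a,d \right)} = d 5 = 5 d$)
$j{\left(X,n \right)} = 120 + X + X n$ ($j{\left(X,n \right)} = n X + \left(X + 5 \cdot 24\right) = X n + \left(X + 120\right) = X n + \left(120 + X\right) = 120 + X + X n$)
$j{\left(z{\left(-8,0 \right)},I{\left(-6,0 \right)} \right)} + 131507 = \left(120 - -16 + \left(\left(-2\right) \left(-8\right) - 0\right) 5 \cdot 0\right) + 131507 = \left(120 + \left(16 + 0\right) + \left(16 + 0\right) 0\right) + 131507 = \left(120 + 16 + 16 \cdot 0\right) + 131507 = \left(120 + 16 + 0\right) + 131507 = 136 + 131507 = 131643$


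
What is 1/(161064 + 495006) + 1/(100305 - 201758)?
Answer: -554617/66560269710 ≈ -8.3326e-6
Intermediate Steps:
1/(161064 + 495006) + 1/(100305 - 201758) = 1/656070 + 1/(-101453) = 1/656070 - 1/101453 = -554617/66560269710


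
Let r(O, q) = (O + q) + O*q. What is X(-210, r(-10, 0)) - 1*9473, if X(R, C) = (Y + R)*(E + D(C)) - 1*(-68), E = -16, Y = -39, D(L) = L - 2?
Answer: -2433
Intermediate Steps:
D(L) = -2 + L
r(O, q) = O + q + O*q
X(R, C) = 68 + (-39 + R)*(-18 + C) (X(R, C) = (-39 + R)*(-16 + (-2 + C)) - 1*(-68) = (-39 + R)*(-18 + C) + 68 = 68 + (-39 + R)*(-18 + C))
X(-210, r(-10, 0)) - 1*9473 = (770 - 39*(-10 + 0 - 10*0) - 18*(-210) + (-10 + 0 - 10*0)*(-210)) - 1*9473 = (770 - 39*(-10 + 0 + 0) + 3780 + (-10 + 0 + 0)*(-210)) - 9473 = (770 - 39*(-10) + 3780 - 10*(-210)) - 9473 = (770 + 390 + 3780 + 2100) - 9473 = 7040 - 9473 = -2433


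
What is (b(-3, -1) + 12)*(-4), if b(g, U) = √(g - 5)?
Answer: -48 - 8*I*√2 ≈ -48.0 - 11.314*I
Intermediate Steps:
b(g, U) = √(-5 + g)
(b(-3, -1) + 12)*(-4) = (√(-5 - 3) + 12)*(-4) = (√(-8) + 12)*(-4) = (2*I*√2 + 12)*(-4) = (12 + 2*I*√2)*(-4) = -48 - 8*I*√2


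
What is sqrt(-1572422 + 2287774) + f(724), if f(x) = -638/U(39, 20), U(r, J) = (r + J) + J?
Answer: -638/79 + 22*sqrt(1478) ≈ 837.71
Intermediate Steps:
U(r, J) = r + 2*J (U(r, J) = (J + r) + J = r + 2*J)
f(x) = -638/79 (f(x) = -638/(39 + 2*20) = -638/(39 + 40) = -638/79)
sqrt(-1572422 + 2287774) + f(724) = sqrt(-1572422 + 2287774) - 638/79 = sqrt(715352) - 638/79 = 22*sqrt(1478) - 638/79 = -638/79 + 22*sqrt(1478)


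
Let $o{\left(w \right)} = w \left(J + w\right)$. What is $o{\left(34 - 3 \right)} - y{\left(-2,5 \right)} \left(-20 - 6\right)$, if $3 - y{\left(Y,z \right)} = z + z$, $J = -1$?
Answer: $748$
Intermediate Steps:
$y{\left(Y,z \right)} = 3 - 2 z$ ($y{\left(Y,z \right)} = 3 - \left(z + z\right) = 3 - 2 z$)
$o{\left(w \right)} = w \left(-1 + w\right)$
$o{\left(34 - 3 \right)} - y{\left(-2,5 \right)} \left(-20 - 6\right) = \left(34 - 3\right) \left(-1 + \left(34 - 3\right)\right) - \left(3 - 10\right) \left(-20 - 6\right) = 31 \left(-1 + 31\right) - \left(3 - 10\right) \left(-26\right) = 31 \cdot 30 - \left(-7\right) \left(-26\right) = 930 - 182 = 748$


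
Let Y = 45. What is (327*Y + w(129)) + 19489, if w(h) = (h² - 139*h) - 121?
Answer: 32793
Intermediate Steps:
w(h) = -121 + h² - 139*h
(327*Y + w(129)) + 19489 = (327*45 + (-121 + 129² - 139*129)) + 19489 = (14715 + (-121 + 16641 - 17931)) + 19489 = (14715 - 1411) + 19489 = 13304 + 19489 = 32793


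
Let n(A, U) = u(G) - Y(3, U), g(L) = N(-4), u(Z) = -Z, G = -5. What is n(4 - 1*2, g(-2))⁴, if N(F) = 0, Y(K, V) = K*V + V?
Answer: 625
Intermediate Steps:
Y(K, V) = V + K*V
g(L) = 0
n(A, U) = 5 - 4*U (n(A, U) = -1*(-5) - U*(1 + 3) = 5 - U*4 = 5 - 4*U)
n(4 - 1*2, g(-2))⁴ = (5 - 4*0)⁴ = (5 + 0)⁴ = 5⁴ = 625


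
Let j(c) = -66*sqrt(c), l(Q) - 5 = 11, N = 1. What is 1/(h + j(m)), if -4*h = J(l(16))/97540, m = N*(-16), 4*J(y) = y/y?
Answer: -1560640/169751383120281601 + 642997663334400*I/169751383120281601 ≈ -9.1937e-12 + 0.0037879*I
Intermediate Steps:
l(Q) = 16 (l(Q) = 5 + 11 = 16)
J(y) = 1/4 (J(y) = (y/y)/4 = (1/4)*1 = 1/4)
m = -16 (m = 1*(-16) = -16)
h = -1/1560640 (h = -1/(16*97540) = -1/4*1/390160 = -1/1560640 ≈ -6.4076e-7)
1/(h + j(m)) = 1/(-1/1560640 - 264*I) = 2435597209600*(-1/1560640 + 264*I)/169751383120281601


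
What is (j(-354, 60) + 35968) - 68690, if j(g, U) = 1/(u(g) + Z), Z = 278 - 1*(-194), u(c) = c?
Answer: -3861195/118 ≈ -32722.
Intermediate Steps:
Z = 472 (Z = 278 + 194 = 472)
j(g, U) = 1/(472 + g) (j(g, U) = 1/(g + 472) = 1/(472 + g))
(j(-354, 60) + 35968) - 68690 = (1/(472 - 354) + 35968) - 68690 = (1/118 + 35968) - 68690 = 4244225/118 - 68690 = -3861195/118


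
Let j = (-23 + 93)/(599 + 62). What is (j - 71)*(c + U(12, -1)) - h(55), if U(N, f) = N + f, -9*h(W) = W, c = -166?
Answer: 65407450/5949 ≈ 10995.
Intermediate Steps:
h(W) = -W/9
j = 70/661 ≈ 0.10590
(j - 71)*(c + U(12, -1)) - h(55) = (70/661 - 71)*(-166 + (12 - 1)) - (-1)*55/9 = -46861*(-166 + 11)/661 - 1*(-55/9) = -46861/661*(-155) + 55/9 = 7263455/661 + 55/9 = 65407450/5949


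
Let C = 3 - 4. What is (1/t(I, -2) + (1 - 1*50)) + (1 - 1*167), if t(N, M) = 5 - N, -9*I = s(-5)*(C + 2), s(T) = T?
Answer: -8591/40 ≈ -214.77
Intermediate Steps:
C = -1
I = 5/9 (I = -(-5)*(-1 + 2)/9 = -(-5)/9 = -⅑*(-5) = 5/9 ≈ 0.55556)
(1/t(I, -2) + (1 - 1*50)) + (1 - 1*167) = (1/(5 - 1*5/9) + (1 - 1*50)) + (1 - 1*167) = (1/(5 - 5/9) + (1 - 50)) + (1 - 167) = (1/(40/9) - 49) - 166 = (9/40 - 49) - 166 = -1951/40 - 166 = -8591/40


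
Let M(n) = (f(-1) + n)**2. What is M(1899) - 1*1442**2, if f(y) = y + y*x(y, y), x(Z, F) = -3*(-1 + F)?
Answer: 1500300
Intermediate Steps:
x(Z, F) = 3 - 3*F
f(y) = y + y*(3 - 3*y)
M(n) = (-7 + n)**2 (M(n) = (-(4 - 3*(-1)) + n)**2 = (-(4 + 3) + n)**2 = (-1*7 + n)**2 = (-7 + n)**2)
M(1899) - 1*1442**2 = (-7 + 1899)**2 - 1*1442**2 = 1892**2 - 1*2079364 = 3579664 - 2079364 = 1500300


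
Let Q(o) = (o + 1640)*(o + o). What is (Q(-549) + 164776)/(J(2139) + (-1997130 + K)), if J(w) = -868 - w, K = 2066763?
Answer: -516571/33313 ≈ -15.507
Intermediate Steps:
Q(o) = 2*o*(1640 + o) (Q(o) = (1640 + o)*(2*o) = 2*o*(1640 + o))
(Q(-549) + 164776)/(J(2139) + (-1997130 + K)) = (2*(-549)*(1640 - 549) + 164776)/((-868 - 1*2139) + (-1997130 + 2066763)) = (2*(-549)*1091 + 164776)/((-868 - 2139) + 69633) = (-1197918 + 164776)/(-3007 + 69633) = -1033142/66626 = -1033142*1/66626 = -516571/33313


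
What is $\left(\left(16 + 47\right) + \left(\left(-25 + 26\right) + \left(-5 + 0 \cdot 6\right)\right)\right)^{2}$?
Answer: $3481$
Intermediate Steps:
$\left(\left(16 + 47\right) + \left(\left(-25 + 26\right) + \left(-5 + 0 \cdot 6\right)\right)\right)^{2} = \left(63 + \left(1 + \left(-5 + 0\right)\right)\right)^{2} = \left(63 + \left(1 - 5\right)\right)^{2} = \left(63 - 4\right)^{2} = 59^{2} = 3481$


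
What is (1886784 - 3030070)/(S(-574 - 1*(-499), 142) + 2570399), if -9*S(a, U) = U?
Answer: -10289574/23133449 ≈ -0.44479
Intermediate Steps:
S(a, U) = -U/9
(1886784 - 3030070)/(S(-574 - 1*(-499), 142) + 2570399) = (1886784 - 3030070)/(-⅑*142 + 2570399) = -1143286/(-142/9 + 2570399) = -1143286/23133449/9 = -1143286*9/23133449 = -10289574/23133449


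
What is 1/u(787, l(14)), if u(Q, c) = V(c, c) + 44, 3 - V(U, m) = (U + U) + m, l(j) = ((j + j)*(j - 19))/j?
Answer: 1/77 ≈ 0.012987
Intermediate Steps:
l(j) = -38 + 2*j (l(j) = ((2*j)*(-19 + j))/j = (2*j*(-19 + j))/j = -38 + 2*j)
V(U, m) = 3 - m - 2*U (V(U, m) = 3 - ((U + U) + m) = 3 - (2*U + m) = 3 - (m + 2*U) = 3 + (-m - 2*U) = 3 - m - 2*U)
u(Q, c) = 47 - 3*c (u(Q, c) = (3 - c - 2*c) + 44 = (3 - 3*c) + 44 = 47 - 3*c)
1/u(787, l(14)) = 1/(47 - 3*(-38 + 2*14)) = 1/(47 - 3*(-38 + 28)) = 1/(47 - 3*(-10)) = 1/(47 + 30) = 1/77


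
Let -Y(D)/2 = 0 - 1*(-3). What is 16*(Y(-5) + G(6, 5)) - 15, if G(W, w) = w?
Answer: -31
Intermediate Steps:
Y(D) = -6 (Y(D) = -2*(0 - 1*(-3)) = -2*(0 + 3) = -2*3 = -6)
16*(Y(-5) + G(6, 5)) - 15 = 16*(-6 + 5) - 15 = 16*(-1) - 15 = -16 - 15 = -31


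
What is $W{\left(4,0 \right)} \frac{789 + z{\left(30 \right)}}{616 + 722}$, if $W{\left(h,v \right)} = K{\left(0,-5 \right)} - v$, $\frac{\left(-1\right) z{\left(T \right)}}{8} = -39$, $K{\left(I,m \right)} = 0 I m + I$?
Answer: $0$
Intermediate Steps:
$K{\left(I,m \right)} = I$ ($K{\left(I,m \right)} = 0 m + I = 0 + I = I$)
$z{\left(T \right)} = 312$ ($z{\left(T \right)} = \left(-8\right) \left(-39\right) = 312$)
$W{\left(h,v \right)} = - v$ ($W{\left(h,v \right)} = 0 - v = - v$)
$W{\left(4,0 \right)} \frac{789 + z{\left(30 \right)}}{616 + 722} = \left(-1\right) 0 \frac{789 + 312}{616 + 722} = 0 \cdot \frac{1101}{1338} = 0 \cdot 1101 \cdot \frac{1}{1338} = 0 \cdot \frac{367}{446} = 0$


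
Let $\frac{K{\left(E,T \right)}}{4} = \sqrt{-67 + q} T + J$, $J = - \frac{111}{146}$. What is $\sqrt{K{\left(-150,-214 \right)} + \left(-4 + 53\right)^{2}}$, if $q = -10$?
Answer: $\frac{\sqrt{12778723 - 4561624 i \sqrt{77}}}{73} \approx 71.704 - 52.378 i$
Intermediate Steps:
$J = - \frac{111}{146}$ ($J = \left(-111\right) \frac{1}{146} = - \frac{111}{146} \approx -0.76027$)
$K{\left(E,T \right)} = - \frac{222}{73} + 4 i T \sqrt{77}$ ($K{\left(E,T \right)} = 4 \left(\sqrt{-67 - 10} T - \frac{111}{146}\right) = 4 \left(\sqrt{-77} T - \frac{111}{146}\right) = 4 \left(i \sqrt{77} T - \frac{111}{146}\right) = 4 \left(i T \sqrt{77} - \frac{111}{146}\right) = 4 \left(- \frac{111}{146} + i T \sqrt{77}\right) = - \frac{222}{73} + 4 i T \sqrt{77}$)
$\sqrt{K{\left(-150,-214 \right)} + \left(-4 + 53\right)^{2}} = \sqrt{\left(- \frac{222}{73} + 4 i \left(-214\right) \sqrt{77}\right) + \left(-4 + 53\right)^{2}} = \sqrt{\left(- \frac{222}{73} - 856 i \sqrt{77}\right) + 49^{2}} = \sqrt{\left(- \frac{222}{73} - 856 i \sqrt{77}\right) + 2401} = \sqrt{\frac{175051}{73} - 856 i \sqrt{77}}$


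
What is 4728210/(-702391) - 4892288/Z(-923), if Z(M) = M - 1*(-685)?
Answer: 1717586873314/83584529 ≈ 20549.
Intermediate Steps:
Z(M) = 685 + M (Z(M) = M + 685 = 685 + M)
4728210/(-702391) - 4892288/Z(-923) = 4728210/(-702391) - 4892288/(685 - 923) = 4728210*(-1/702391) - 4892288/(-238) = -4728210/702391 - 4892288*(-1/238) = -4728210/702391 + 2446144/119 = 1717586873314/83584529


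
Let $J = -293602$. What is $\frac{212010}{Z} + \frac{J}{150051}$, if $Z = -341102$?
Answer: $- \frac{65980270957}{25591348101} \approx -2.5782$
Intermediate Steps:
$\frac{212010}{Z} + \frac{J}{150051} = \frac{212010}{-341102} - \frac{293602}{150051} = 212010 \left(- \frac{1}{341102}\right) - \frac{293602}{150051} = - \frac{106005}{170551} - \frac{293602}{150051} = - \frac{65980270957}{25591348101}$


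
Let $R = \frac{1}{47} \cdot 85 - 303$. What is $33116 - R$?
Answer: $\frac{1570608}{47} \approx 33417.0$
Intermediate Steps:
$R = - \frac{14156}{47}$ ($R = \frac{1}{47} \cdot 85 - 303 = \frac{85}{47} - 303 = - \frac{14156}{47} \approx -301.19$)
$33116 - R = 33116 - - \frac{14156}{47} = 33116 + \frac{14156}{47} = \frac{1570608}{47}$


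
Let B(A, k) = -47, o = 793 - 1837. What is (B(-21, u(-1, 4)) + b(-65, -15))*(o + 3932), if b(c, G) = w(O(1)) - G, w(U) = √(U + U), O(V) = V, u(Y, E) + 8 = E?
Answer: -92416 + 2888*√2 ≈ -88332.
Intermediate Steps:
o = -1044
u(Y, E) = -8 + E
w(U) = √2*√U (w(U) = √(2*U) = √2*√U)
b(c, G) = √2 - G (b(c, G) = √2*√1 - G = √2*1 - G = √2 - G)
(B(-21, u(-1, 4)) + b(-65, -15))*(o + 3932) = (-47 + (√2 - 1*(-15)))*(-1044 + 3932) = (-47 + (√2 + 15))*2888 = (-47 + (15 + √2))*2888 = (-32 + √2)*2888 = -92416 + 2888*√2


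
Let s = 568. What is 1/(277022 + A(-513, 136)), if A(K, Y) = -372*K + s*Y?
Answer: 1/545106 ≈ 1.8345e-6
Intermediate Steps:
A(K, Y) = -372*K + 568*Y
1/(277022 + A(-513, 136)) = 1/(277022 + (-372*(-513) + 568*136)) = 1/(277022 + (190836 + 77248)) = 1/(277022 + 268084) = 1/545106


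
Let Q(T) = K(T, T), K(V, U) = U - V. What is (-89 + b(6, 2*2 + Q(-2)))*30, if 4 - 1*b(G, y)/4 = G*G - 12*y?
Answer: -750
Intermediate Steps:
Q(T) = 0 (Q(T) = T - T = 0)
b(G, y) = 16 - 4*G**2 + 48*y (b(G, y) = 16 - 4*(G*G - 12*y) = 16 - 4*(G**2 - 12*y) = 16 + (-4*G**2 + 48*y) = 16 - 4*G**2 + 48*y)
(-89 + b(6, 2*2 + Q(-2)))*30 = (-89 + (16 - 4*6**2 + 48*(2*2 + 0)))*30 = (-89 + (16 - 4*36 + 48*(4 + 0)))*30 = (-89 + (16 - 144 + 48*4))*30 = (-89 + (16 - 144 + 192))*30 = (-89 + 64)*30 = -25*30 = -750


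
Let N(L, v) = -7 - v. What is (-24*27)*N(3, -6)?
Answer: 648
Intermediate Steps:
(-24*27)*N(3, -6) = (-24*27)*(-7 - 1*(-6)) = -648*(-7 + 6) = -648*(-1) = 648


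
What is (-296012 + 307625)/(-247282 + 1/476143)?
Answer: -1843149553/39247197775 ≈ -0.046963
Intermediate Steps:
(-296012 + 307625)/(-247282 + 1/476143) = 11613/(-247282 + 1/476143) = 11613/(-117741593325/476143) = 11613*(-476143/117741593325) = -1843149553/39247197775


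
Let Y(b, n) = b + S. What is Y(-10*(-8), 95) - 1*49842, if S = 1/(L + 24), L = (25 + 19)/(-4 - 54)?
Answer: -33539559/674 ≈ -49762.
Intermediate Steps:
L = -22/29 (L = 44/(-58) = 44*(-1/58) = -22/29 ≈ -0.75862)
S = 29/674 (S = 1/(-22/29 + 24) = 1/(674/29) = 29/674 ≈ 0.043027)
Y(b, n) = 29/674 + b (Y(b, n) = b + 29/674 = 29/674 + b)
Y(-10*(-8), 95) - 1*49842 = (29/674 - 10*(-8)) - 1*49842 = (29/674 + 80) - 49842 = 53949/674 - 49842 = -33539559/674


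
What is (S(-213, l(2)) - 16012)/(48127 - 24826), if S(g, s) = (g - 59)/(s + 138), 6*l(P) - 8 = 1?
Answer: -4467892/6500979 ≈ -0.68726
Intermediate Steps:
l(P) = 3/2 (l(P) = 4/3 + (⅙)*1 = 4/3 + ⅙ = 3/2)
S(g, s) = (-59 + g)/(138 + s)
(S(-213, l(2)) - 16012)/(48127 - 24826) = ((-59 - 213)/(138 + 3/2) - 16012)/(48127 - 24826) = (-272/(279/2) - 16012)/23301 = ((2/279)*(-272) - 16012)*(1/23301) = (-544/279 - 16012)*(1/23301) = -4467892/279*1/23301 = -4467892/6500979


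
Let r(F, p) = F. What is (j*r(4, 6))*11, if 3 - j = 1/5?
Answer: 616/5 ≈ 123.20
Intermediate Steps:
j = 14/5 (j = 3 - 1/5 = 3 - 1*⅕ = 3 - ⅕ = 14/5 ≈ 2.8000)
(j*r(4, 6))*11 = ((14/5)*4)*11 = (56/5)*11 = 616/5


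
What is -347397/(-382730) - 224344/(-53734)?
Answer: 52265104759/10282806910 ≈ 5.0828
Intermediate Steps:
-347397/(-382730) - 224344/(-53734) = -347397*(-1/382730) - 224344*(-1/53734) = 347397/382730 + 112172/26867 = 52265104759/10282806910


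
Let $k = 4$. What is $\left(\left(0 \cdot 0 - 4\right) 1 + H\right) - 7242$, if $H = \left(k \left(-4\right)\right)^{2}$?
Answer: $-6990$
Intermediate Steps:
$H = 256$ ($H = \left(4 \left(-4\right)\right)^{2} = \left(-16\right)^{2} = 256$)
$\left(\left(0 \cdot 0 - 4\right) 1 + H\right) - 7242 = \left(\left(0 \cdot 0 - 4\right) 1 + 256\right) - 7242 = \left(\left(0 - 4\right) 1 + 256\right) - 7242 = \left(\left(-4\right) 1 + 256\right) - 7242 = \left(-4 + 256\right) - 7242 = 252 - 7242 = -6990$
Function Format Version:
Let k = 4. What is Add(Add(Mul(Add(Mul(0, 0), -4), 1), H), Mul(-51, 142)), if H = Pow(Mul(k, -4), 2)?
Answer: -6990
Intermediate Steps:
H = 256 (H = Pow(Mul(4, -4), 2) = Pow(-16, 2) = 256)
Add(Add(Mul(Add(Mul(0, 0), -4), 1), H), Mul(-51, 142)) = Add(Add(Mul(Add(Mul(0, 0), -4), 1), 256), Mul(-51, 142)) = Add(Add(Mul(Add(0, -4), 1), 256), -7242) = Add(Add(Mul(-4, 1), 256), -7242) = Add(Add(-4, 256), -7242) = Add(252, -7242) = -6990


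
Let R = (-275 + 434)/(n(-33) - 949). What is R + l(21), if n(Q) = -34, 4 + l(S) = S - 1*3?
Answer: 13603/983 ≈ 13.838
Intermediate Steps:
l(S) = -7 + S (l(S) = -4 + (S - 1*3) = -4 + (S - 3) = -4 + (-3 + S) = -7 + S)
R = -159/983 (R = (-275 + 434)/(-34 - 949) = 159/(-983) = 159*(-1/983) = -159/983 ≈ -0.16175)
R + l(21) = -159/983 + (-7 + 21) = -159/983 + 14 = 13603/983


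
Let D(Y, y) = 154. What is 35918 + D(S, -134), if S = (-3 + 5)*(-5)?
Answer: 36072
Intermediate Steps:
S = -10 (S = 2*(-5) = -10)
35918 + D(S, -134) = 35918 + 154 = 36072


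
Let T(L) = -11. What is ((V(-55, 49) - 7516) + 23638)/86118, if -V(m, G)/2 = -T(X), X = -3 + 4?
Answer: 8050/43059 ≈ 0.18695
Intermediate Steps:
X = 1
V(m, G) = -22 (V(m, G) = -(-2)*(-11) = -2*11 = -22)
((V(-55, 49) - 7516) + 23638)/86118 = ((-22 - 7516) + 23638)/86118 = (-7538 + 23638)*(1/86118) = 16100*(1/86118) = 8050/43059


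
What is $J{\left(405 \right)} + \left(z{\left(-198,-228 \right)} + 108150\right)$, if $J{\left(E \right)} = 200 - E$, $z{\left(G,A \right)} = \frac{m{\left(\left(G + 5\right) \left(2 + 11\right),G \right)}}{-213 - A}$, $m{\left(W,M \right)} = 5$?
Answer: $\frac{323836}{3} \approx 1.0795 \cdot 10^{5}$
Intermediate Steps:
$z{\left(G,A \right)} = \frac{5}{-213 - A}$
$J{\left(405 \right)} + \left(z{\left(-198,-228 \right)} + 108150\right) = \left(200 - 405\right) + \left(- \frac{5}{213 - 228} + 108150\right) = \left(200 - 405\right) + \left(- \frac{5}{-15} + 108150\right) = -205 + \left(\left(-5\right) \left(- \frac{1}{15}\right) + 108150\right) = -205 + \left(\frac{1}{3} + 108150\right) = -205 + \frac{324451}{3} = \frac{323836}{3}$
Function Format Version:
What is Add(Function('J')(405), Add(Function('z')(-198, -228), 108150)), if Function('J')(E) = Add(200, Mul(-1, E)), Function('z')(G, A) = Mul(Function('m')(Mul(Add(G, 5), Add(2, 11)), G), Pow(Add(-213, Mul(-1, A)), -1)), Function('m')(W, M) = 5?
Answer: Rational(323836, 3) ≈ 1.0795e+5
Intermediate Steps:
Function('z')(G, A) = Mul(5, Pow(Add(-213, Mul(-1, A)), -1))
Add(Function('J')(405), Add(Function('z')(-198, -228), 108150)) = Add(Add(200, Mul(-1, 405)), Add(Mul(-5, Pow(Add(213, -228), -1)), 108150)) = Add(Add(200, -405), Add(Mul(-5, Pow(-15, -1)), 108150)) = Add(-205, Add(Mul(-5, Rational(-1, 15)), 108150)) = Add(-205, Add(Rational(1, 3), 108150)) = Add(-205, Rational(324451, 3)) = Rational(323836, 3)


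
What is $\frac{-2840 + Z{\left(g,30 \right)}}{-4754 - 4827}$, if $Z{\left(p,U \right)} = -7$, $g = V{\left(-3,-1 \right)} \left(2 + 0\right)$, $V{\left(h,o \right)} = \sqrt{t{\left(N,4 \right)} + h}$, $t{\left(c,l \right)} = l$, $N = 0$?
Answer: $\frac{219}{737} \approx 0.29715$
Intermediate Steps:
$V{\left(h,o \right)} = \sqrt{4 + h}$
$g = 2$ ($g = \sqrt{4 - 3} \left(2 + 0\right) = \sqrt{1} \cdot 2 = 1 \cdot 2 = 2$)
$\frac{-2840 + Z{\left(g,30 \right)}}{-4754 - 4827} = \frac{-2840 - 7}{-4754 - 4827} = - \frac{2847}{-9581} = \left(-2847\right) \left(- \frac{1}{9581}\right) = \frac{219}{737}$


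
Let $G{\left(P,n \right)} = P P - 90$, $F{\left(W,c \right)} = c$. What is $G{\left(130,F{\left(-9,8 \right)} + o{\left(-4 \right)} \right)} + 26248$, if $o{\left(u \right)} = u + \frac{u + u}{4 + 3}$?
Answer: $43058$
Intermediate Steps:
$o{\left(u \right)} = \frac{9 u}{7}$ ($o{\left(u \right)} = u + \frac{2 u}{7} = \frac{9 u}{7}$)
$G{\left(P,n \right)} = -90 + P^{2}$ ($G{\left(P,n \right)} = P^{2} - 90 = -90 + P^{2}$)
$G{\left(130,F{\left(-9,8 \right)} + o{\left(-4 \right)} \right)} + 26248 = \left(-90 + 130^{2}\right) + 26248 = \left(-90 + 16900\right) + 26248 = 16810 + 26248 = 43058$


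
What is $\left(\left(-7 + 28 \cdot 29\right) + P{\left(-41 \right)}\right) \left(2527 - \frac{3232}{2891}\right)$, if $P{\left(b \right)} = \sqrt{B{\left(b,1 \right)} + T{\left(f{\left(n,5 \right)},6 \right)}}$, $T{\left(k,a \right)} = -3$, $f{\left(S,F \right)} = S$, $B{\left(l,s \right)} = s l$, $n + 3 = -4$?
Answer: $\frac{839767375}{413} + \frac{14604650 i \sqrt{11}}{2891} \approx 2.0333 \cdot 10^{6} + 16755.0 i$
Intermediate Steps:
$n = -7$ ($n = -3 - 4 = -7$)
$B{\left(l,s \right)} = l s$
$P{\left(b \right)} = \sqrt{-3 + b}$ ($P{\left(b \right)} = \sqrt{b 1 - 3} = \sqrt{b - 3} = \sqrt{-3 + b}$)
$\left(\left(-7 + 28 \cdot 29\right) + P{\left(-41 \right)}\right) \left(2527 - \frac{3232}{2891}\right) = \left(\left(-7 + 28 \cdot 29\right) + \sqrt{-3 - 41}\right) \left(2527 - \frac{3232}{2891}\right) = \left(\left(-7 + 812\right) + \sqrt{-44}\right) \left(2527 - \frac{3232}{2891}\right) = \left(805 + 2 i \sqrt{11}\right) \left(2527 - \frac{3232}{2891}\right) = \left(805 + 2 i \sqrt{11}\right) \frac{7302325}{2891} = \frac{839767375}{413} + \frac{14604650 i \sqrt{11}}{2891}$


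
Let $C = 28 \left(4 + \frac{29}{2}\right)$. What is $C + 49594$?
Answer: $50112$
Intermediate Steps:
$C = 518$ ($C = 28 \left(4 + 29 \cdot \frac{1}{2}\right) = 28 \left(4 + \frac{29}{2}\right) = 28 \cdot \frac{37}{2} = 518$)
$C + 49594 = 518 + 49594 = 50112$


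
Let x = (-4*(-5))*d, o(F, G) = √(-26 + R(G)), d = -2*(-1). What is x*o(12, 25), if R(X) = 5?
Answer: 40*I*√21 ≈ 183.3*I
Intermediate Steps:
d = 2
o(F, G) = I*√21 (o(F, G) = √(-26 + 5) = √(-21) = I*√21)
x = 40 (x = -4*(-5)*2 = 20*2 = 40)
x*o(12, 25) = 40*(I*√21) = 40*I*√21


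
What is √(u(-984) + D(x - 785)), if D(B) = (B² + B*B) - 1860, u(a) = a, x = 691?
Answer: 2*√3707 ≈ 121.77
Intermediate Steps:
D(B) = -1860 + 2*B² (D(B) = (B² + B²) - 1860 = 2*B² - 1860 = -1860 + 2*B²)
√(u(-984) + D(x - 785)) = √(-984 + (-1860 + 2*(691 - 785)²)) = √(-984 + (-1860 + 2*(-94)²)) = √(-984 + (-1860 + 2*8836)) = √(-984 + (-1860 + 17672)) = √(-984 + 15812) = √14828 = 2*√3707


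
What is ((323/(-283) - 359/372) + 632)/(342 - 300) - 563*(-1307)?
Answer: 3253654991551/4421592 ≈ 7.3586e+5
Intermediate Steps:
((323/(-283) - 359/372) + 632)/(342 - 300) - 563*(-1307) = ((323*(-1/283) - 359*1/372) + 632)/42 + 735841 = ((-323/283 - 359/372) + 632)*(1/42) + 735841 = (-221753/105276 + 632)*(1/42) + 735841 = (66312679/105276)*(1/42) + 735841 = 66312679/4421592 + 735841 = 3253654991551/4421592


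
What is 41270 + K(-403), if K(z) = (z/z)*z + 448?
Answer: 41315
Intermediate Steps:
K(z) = 448 + z (K(z) = 1*z + 448 = z + 448 = 448 + z)
41270 + K(-403) = 41270 + (448 - 403) = 41270 + 45 = 41315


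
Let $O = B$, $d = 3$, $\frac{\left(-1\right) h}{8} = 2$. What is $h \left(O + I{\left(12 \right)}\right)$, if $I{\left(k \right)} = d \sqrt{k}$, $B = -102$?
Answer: $1632 - 96 \sqrt{3} \approx 1465.7$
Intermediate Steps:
$h = -16$ ($h = \left(-8\right) 2 = -16$)
$I{\left(k \right)} = 3 \sqrt{k}$
$O = -102$
$h \left(O + I{\left(12 \right)}\right) = - 16 \left(-102 + 3 \sqrt{12}\right) = - 16 \left(-102 + 3 \cdot 2 \sqrt{3}\right) = - 16 \left(-102 + 6 \sqrt{3}\right) = 1632 - 96 \sqrt{3}$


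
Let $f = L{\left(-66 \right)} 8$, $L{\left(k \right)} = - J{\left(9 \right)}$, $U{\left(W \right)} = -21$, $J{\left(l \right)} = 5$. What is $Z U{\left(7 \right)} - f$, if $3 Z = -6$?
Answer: $82$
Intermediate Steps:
$Z = -2$ ($Z = \frac{1}{3} \left(-6\right) = -2$)
$L{\left(k \right)} = -5$ ($L{\left(k \right)} = \left(-1\right) 5 = -5$)
$f = -40$ ($f = \left(-5\right) 8 = -40$)
$Z U{\left(7 \right)} - f = \left(-2\right) \left(-21\right) - -40 = 42 + 40 = 82$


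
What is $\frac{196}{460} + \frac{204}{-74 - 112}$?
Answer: $- \frac{2391}{3565} \approx -0.67069$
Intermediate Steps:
$\frac{196}{460} + \frac{204}{-74 - 112} = 196 \cdot \frac{1}{460} + \frac{204}{-186} = \frac{49}{115} + 204 \left(- \frac{1}{186}\right) = \frac{49}{115} - \frac{34}{31} = - \frac{2391}{3565}$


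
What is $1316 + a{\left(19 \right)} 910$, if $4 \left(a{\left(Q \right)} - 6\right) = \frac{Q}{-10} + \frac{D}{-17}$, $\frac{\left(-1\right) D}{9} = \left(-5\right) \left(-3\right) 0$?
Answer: $\frac{25375}{4} \approx 6343.8$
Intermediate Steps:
$D = 0$ ($D = - 9 \left(-5\right) \left(-3\right) 0 = - 9 \cdot 15 \cdot 0 = \left(-9\right) 0 = 0$)
$a{\left(Q \right)} = 6 - \frac{Q}{40}$ ($a{\left(Q \right)} = 6 + \frac{\frac{Q}{-10} + \frac{0}{-17}}{4} = 6 + \frac{Q \left(- \frac{1}{10}\right) + 0 \left(- \frac{1}{17}\right)}{4} = 6 + \frac{- \frac{Q}{10} + 0}{4} = 6 + \frac{\left(- \frac{1}{10}\right) Q}{4} = 6 - \frac{Q}{40}$)
$1316 + a{\left(19 \right)} 910 = 1316 + \left(6 - \frac{19}{40}\right) 910 = 1316 + \frac{221}{40} \cdot 910 = 1316 + \frac{20111}{4} = \frac{25375}{4}$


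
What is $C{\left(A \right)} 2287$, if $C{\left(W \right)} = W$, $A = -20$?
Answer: $-45740$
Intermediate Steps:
$C{\left(A \right)} 2287 = \left(-20\right) 2287 = -45740$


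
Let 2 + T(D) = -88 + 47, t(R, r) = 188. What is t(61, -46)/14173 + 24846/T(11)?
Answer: -352134274/609439 ≈ -577.80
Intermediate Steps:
T(D) = -43 (T(D) = -2 + (-88 + 47) = -2 - 41 = -43)
t(61, -46)/14173 + 24846/T(11) = 188/14173 + 24846/(-43) = 188*(1/14173) + 24846*(-1/43) = 188/14173 - 24846/43 = -352134274/609439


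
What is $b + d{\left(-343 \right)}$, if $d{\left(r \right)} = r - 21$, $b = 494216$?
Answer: $493852$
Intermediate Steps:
$d{\left(r \right)} = -21 + r$
$b + d{\left(-343 \right)} = 494216 - 364 = 493852$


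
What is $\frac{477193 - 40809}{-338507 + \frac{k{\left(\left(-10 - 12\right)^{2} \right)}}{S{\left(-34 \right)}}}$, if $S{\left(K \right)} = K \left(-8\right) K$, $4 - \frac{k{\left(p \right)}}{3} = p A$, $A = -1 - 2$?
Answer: $- \frac{19402304}{15050563} \approx -1.2891$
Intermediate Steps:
$A = -3$
$k{\left(p \right)} = 12 + 9 p$ ($k{\left(p \right)} = 12 - 3 p \left(-3\right) = 12 - 3 \left(- 3 p\right) = 12 + 9 p$)
$S{\left(K \right)} = - 8 K^{2}$ ($S{\left(K \right)} = - 8 K K = - 8 K^{2}$)
$\frac{477193 - 40809}{-338507 + \frac{k{\left(\left(-10 - 12\right)^{2} \right)}}{S{\left(-34 \right)}}} = \frac{477193 - 40809}{-338507 + \frac{12 + 9 \left(-10 - 12\right)^{2}}{\left(-8\right) \left(-34\right)^{2}}} = \frac{436384}{-338507 + \frac{12 + 9 \left(-10 - 12\right)^{2}}{\left(-8\right) 1156}} = \frac{436384}{-338507 + \frac{12 + 9 \left(-22\right)^{2}}{-9248}} = \frac{436384}{-338507 + \left(12 + 9 \cdot 484\right) \left(- \frac{1}{9248}\right)} = \frac{436384}{-338507 + \left(12 + 4356\right) \left(- \frac{1}{9248}\right)} = \frac{436384}{-338507 + 4368 \left(- \frac{1}{9248}\right)} = \frac{436384}{-338507 - \frac{273}{578}} = \frac{436384}{- \frac{195657319}{578}} = 436384 \left(- \frac{578}{195657319}\right) = - \frac{19402304}{15050563}$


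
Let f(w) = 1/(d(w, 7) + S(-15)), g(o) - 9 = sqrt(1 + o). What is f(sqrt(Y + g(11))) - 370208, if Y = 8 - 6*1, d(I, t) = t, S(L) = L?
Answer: -2961665/8 ≈ -3.7021e+5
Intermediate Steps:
g(o) = 9 + sqrt(1 + o)
Y = 2 (Y = 8 - 6 = 2)
f(w) = -1/8 (f(w) = 1/(7 - 15) = 1/(-8) = -1/8)
f(sqrt(Y + g(11))) - 370208 = -1/8 - 370208 = -2961665/8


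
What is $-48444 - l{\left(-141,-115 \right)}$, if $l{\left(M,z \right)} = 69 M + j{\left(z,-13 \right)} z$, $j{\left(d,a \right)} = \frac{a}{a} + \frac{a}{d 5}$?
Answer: $- \frac{192987}{5} \approx -38597.0$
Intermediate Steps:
$j{\left(d,a \right)} = 1 + \frac{a}{5 d}$
$l{\left(M,z \right)} = - \frac{13}{5} + z + 69 M$ ($l{\left(M,z \right)} = 69 M + \frac{z + \frac{1}{5} \left(-13\right)}{z} z = 69 M + \frac{z - \frac{13}{5}}{z} z = 69 M + \frac{- \frac{13}{5} + z}{z} z = 69 M + \left(- \frac{13}{5} + z\right) = - \frac{13}{5} + z + 69 M$)
$-48444 - l{\left(-141,-115 \right)} = -48444 - \left(- \frac{13}{5} - 115 + 69 \left(-141\right)\right) = -48444 - \left(- \frac{13}{5} - 115 - 9729\right) = -48444 - - \frac{49233}{5} = -48444 + \frac{49233}{5} = - \frac{192987}{5}$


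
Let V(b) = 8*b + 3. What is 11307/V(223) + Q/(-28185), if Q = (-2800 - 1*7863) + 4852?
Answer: 109690684/16788865 ≈ 6.5335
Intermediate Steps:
Q = -5811 (Q = (-2800 - 7863) + 4852 = -10663 + 4852 = -5811)
V(b) = 3 + 8*b
11307/V(223) + Q/(-28185) = 11307/(3 + 8*223) - 5811/(-28185) = 11307/(3 + 1784) - 5811*(-1/28185) = 11307/1787 + 1937/9395 = 109690684/16788865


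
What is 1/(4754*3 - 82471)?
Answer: -1/68209 ≈ -1.4661e-5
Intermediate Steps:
1/(4754*3 - 82471) = 1/(14262 - 82471) = 1/(-68209) = -1/68209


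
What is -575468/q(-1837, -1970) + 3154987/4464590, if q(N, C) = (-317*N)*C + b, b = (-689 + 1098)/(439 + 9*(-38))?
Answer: 351327486651706027/496807289545702590 ≈ 0.70717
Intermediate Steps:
b = 409/97 (b = 409/(439 - 342) = 409/97 ≈ 4.2165)
q(N, C) = 409/97 - 317*C*N (q(N, C) = (-317*N)*C + 409/97 = -317*C*N + 409/97 = 409/97 - 317*C*N)
-575468/q(-1837, -1970) + 3154987/4464590 = -575468/(409/97 - 317*(-1970)*(-1837)) + 3154987/4464590 = -575468/(409/97 - 1147188130) + 3154987*(1/4464590) = -575468/(-111277248201/97) + 3154987/4464590 = -575468*(-97/111277248201) + 3154987/4464590 = 55820396/111277248201 + 3154987/4464590 = 351327486651706027/496807289545702590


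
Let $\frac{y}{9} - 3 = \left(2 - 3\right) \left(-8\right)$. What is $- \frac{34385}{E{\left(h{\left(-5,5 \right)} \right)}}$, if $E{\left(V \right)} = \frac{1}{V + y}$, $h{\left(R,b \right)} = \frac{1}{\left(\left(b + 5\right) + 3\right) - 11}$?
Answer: $- \frac{6842615}{2} \approx -3.4213 \cdot 10^{6}$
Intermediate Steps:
$h{\left(R,b \right)} = \frac{1}{-3 + b}$ ($h{\left(R,b \right)} = \frac{1}{\left(\left(5 + b\right) + 3\right) - 11} = \frac{1}{\left(8 + b\right) - 11} = \frac{1}{-3 + b}$)
$y = 99$ ($y = 27 + 9 \left(2 - 3\right) \left(-8\right) = 27 + 9 \left(\left(-1\right) \left(-8\right)\right) = 27 + 9 \cdot 8 = 27 + 72 = 99$)
$E{\left(V \right)} = \frac{1}{99 + V}$ ($E{\left(V \right)} = \frac{1}{V + 99} = \frac{1}{99 + V}$)
$- \frac{34385}{E{\left(h{\left(-5,5 \right)} \right)}} = - \frac{34385}{\frac{1}{99 + \frac{1}{-3 + 5}}} = - \frac{34385}{\frac{1}{99 + \frac{1}{2}}} = - \frac{34385}{\frac{1}{\frac{199}{2}}} = - \frac{34385}{\frac{2}{199}} = \left(-34385\right) \frac{199}{2} = - \frac{6842615}{2}$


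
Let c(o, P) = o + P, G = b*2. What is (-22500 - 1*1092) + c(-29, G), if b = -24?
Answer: -23669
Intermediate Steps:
G = -48 (G = -24*2 = -48)
c(o, P) = P + o
(-22500 - 1*1092) + c(-29, G) = (-22500 - 1*1092) + (-48 - 29) = (-22500 - 1092) - 77 = -23592 - 77 = -23669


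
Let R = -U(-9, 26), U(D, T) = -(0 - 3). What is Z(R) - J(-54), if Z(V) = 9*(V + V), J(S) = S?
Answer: 0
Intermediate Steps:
U(D, T) = 3 (U(D, T) = -1*(-3) = 3)
R = -3 (R = -1*3 = -3)
Z(V) = 18*V (Z(V) = 9*(2*V) = 18*V)
Z(R) - J(-54) = 18*(-3) - 1*(-54) = -54 + 54 = 0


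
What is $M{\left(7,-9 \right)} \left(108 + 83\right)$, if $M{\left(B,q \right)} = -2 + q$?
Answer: $-2101$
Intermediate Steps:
$M{\left(7,-9 \right)} \left(108 + 83\right) = \left(-2 - 9\right) \left(108 + 83\right) = \left(-11\right) 191 = -2101$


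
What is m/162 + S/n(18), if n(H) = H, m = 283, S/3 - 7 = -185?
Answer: -4523/162 ≈ -27.920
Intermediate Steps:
S = -534 (S = 21 + 3*(-185) = 21 - 555 = -534)
m/162 + S/n(18) = 283/162 - 534/18 = 283*(1/162) - 534*1/18 = 283/162 - 89/3 = -4523/162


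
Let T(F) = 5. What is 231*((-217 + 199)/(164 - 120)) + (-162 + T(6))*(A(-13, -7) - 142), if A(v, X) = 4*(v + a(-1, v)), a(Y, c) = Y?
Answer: 61983/2 ≈ 30992.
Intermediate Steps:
A(v, X) = -4 + 4*v (A(v, X) = 4*(v - 1) = 4*(-1 + v) = -4 + 4*v)
231*((-217 + 199)/(164 - 120)) + (-162 + T(6))*(A(-13, -7) - 142) = 231*((-217 + 199)/(164 - 120)) + (-162 + 5)*((-4 + 4*(-13)) - 142) = 231*(-18/44) - 157*((-4 - 52) - 142) = 231*(-18*1/44) - 157*(-56 - 142) = 231*(-9/22) - 157*(-198) = -189/2 + 31086 = 61983/2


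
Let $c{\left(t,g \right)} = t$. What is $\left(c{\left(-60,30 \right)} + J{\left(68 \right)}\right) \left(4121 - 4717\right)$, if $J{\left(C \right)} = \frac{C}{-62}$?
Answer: $\frac{1128824}{31} \approx 36414.0$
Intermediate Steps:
$J{\left(C \right)} = - \frac{C}{62}$ ($J{\left(C \right)} = C \left(- \frac{1}{62}\right) = - \frac{C}{62}$)
$\left(c{\left(-60,30 \right)} + J{\left(68 \right)}\right) \left(4121 - 4717\right) = \left(-60 - \frac{34}{31}\right) \left(4121 - 4717\right) = \left(-60 - \frac{34}{31}\right) \left(-596\right) = \left(- \frac{1894}{31}\right) \left(-596\right) = \frac{1128824}{31}$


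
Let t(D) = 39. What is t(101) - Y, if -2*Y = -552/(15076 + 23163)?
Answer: 1491045/38239 ≈ 38.993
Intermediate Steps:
Y = 276/38239 (Y = -(-276)/(15076 + 23163) = -(-276)/38239 = -1/2*(-552/38239) = 276/38239 ≈ 0.0072178)
t(101) - Y = 39 - 1*276/38239 = 39 - 276/38239 = 1491045/38239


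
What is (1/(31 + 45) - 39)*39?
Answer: -115557/76 ≈ -1520.5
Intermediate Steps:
(1/(31 + 45) - 39)*39 = (1/76 - 39)*39 = -2963/76*39 = -115557/76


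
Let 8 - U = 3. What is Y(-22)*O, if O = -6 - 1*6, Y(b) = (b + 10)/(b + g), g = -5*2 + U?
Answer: -16/3 ≈ -5.3333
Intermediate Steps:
U = 5 (U = 8 - 1*3 = 8 - 3 = 5)
g = -5 (g = -5*2 + 5 = -10 + 5 = -5)
Y(b) = (10 + b)/(-5 + b) (Y(b) = (b + 10)/(b - 5) = (10 + b)/(-5 + b))
O = -12 (O = -6 - 6 = -12)
Y(-22)*O = ((10 - 22)/(-5 - 22))*(-12) = (-12/(-27))*(-12) = -1/27*(-12)*(-12) = (4/9)*(-12) = -16/3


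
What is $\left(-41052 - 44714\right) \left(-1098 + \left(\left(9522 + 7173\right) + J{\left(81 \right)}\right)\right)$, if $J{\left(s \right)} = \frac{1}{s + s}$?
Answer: $- \frac{108353119345}{81} \approx -1.3377 \cdot 10^{9}$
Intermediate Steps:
$J{\left(s \right)} = \frac{1}{2 s}$
$\left(-41052 - 44714\right) \left(-1098 + \left(\left(9522 + 7173\right) + J{\left(81 \right)}\right)\right) = \left(-41052 - 44714\right) \left(-1098 + \left(\left(9522 + 7173\right) + \frac{1}{2 \cdot 81}\right)\right) = - 85766 \left(-1098 + \left(16695 + \frac{1}{2} \cdot \frac{1}{81}\right)\right) = - 85766 \left(-1098 + \left(16695 + \frac{1}{162}\right)\right) = - 85766 \left(-1098 + \frac{2704591}{162}\right) = \left(-85766\right) \frac{2526715}{162} = - \frac{108353119345}{81}$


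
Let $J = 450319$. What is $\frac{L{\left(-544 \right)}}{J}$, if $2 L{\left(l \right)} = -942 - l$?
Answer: $- \frac{199}{450319} \approx -0.00044191$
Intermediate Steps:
$L{\left(l \right)} = -471 - \frac{l}{2}$ ($L{\left(l \right)} = \frac{-942 - l}{2} = -471 - \frac{l}{2}$)
$\frac{L{\left(-544 \right)}}{J} = \frac{-471 - -272}{450319} = \left(-471 + 272\right) \frac{1}{450319} = \left(-199\right) \frac{1}{450319} = - \frac{199}{450319}$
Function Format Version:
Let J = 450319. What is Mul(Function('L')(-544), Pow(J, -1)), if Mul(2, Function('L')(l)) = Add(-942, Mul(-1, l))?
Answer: Rational(-199, 450319) ≈ -0.00044191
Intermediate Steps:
Function('L')(l) = Add(-471, Mul(Rational(-1, 2), l)) (Function('L')(l) = Mul(Rational(1, 2), Add(-942, Mul(-1, l))) = Add(-471, Mul(Rational(-1, 2), l)))
Mul(Function('L')(-544), Pow(J, -1)) = Mul(Add(-471, Mul(Rational(-1, 2), -544)), Pow(450319, -1)) = Mul(Add(-471, 272), Rational(1, 450319)) = Mul(-199, Rational(1, 450319)) = Rational(-199, 450319)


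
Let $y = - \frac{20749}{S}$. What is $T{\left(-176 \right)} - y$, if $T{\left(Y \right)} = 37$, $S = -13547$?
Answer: $\frac{480490}{13547} \approx 35.468$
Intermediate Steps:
$y = \frac{20749}{13547}$ ($y = - \frac{20749}{-13547} = \left(-20749\right) \left(- \frac{1}{13547}\right) = \frac{20749}{13547} \approx 1.5316$)
$T{\left(-176 \right)} - y = 37 - \frac{20749}{13547} = \frac{480490}{13547}$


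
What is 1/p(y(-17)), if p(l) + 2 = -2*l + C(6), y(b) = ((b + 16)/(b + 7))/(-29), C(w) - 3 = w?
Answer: 145/1016 ≈ 0.14272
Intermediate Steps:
C(w) = 3 + w
y(b) = -(16 + b)/(29*(7 + b)) (y(b) = ((16 + b)/(7 + b))*(-1/29) = -(16 + b)/(29*(7 + b)))
p(l) = 7 - 2*l (p(l) = -2 + (-2*l + (3 + 6)) = -2 + (-2*l + 9) = -2 + (9 - 2*l) = 7 - 2*l)
1/p(y(-17)) = 1/(7 - 2*(-16 - 1*(-17))/(29*(7 - 17))) = 1/(7 - 2*(-16 + 17)/(29*(-10))) = 1/(7 - 2*(-1)/(29*10)) = 1/(7 - 2*(-1/290)) = 1/(7 + 1/145) = 1/(1016/145) = 145/1016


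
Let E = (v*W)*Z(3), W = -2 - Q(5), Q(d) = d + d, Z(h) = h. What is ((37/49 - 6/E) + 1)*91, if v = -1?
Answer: 6071/42 ≈ 144.55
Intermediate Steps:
Q(d) = 2*d
W = -12 (W = -2 - 2*5 = -2 - 1*10 = -2 - 10 = -12)
E = 36 (E = -1*(-12)*3 = 12*3 = 36)
((37/49 - 6/E) + 1)*91 = ((37/49 - 6/36) + 1)*91 = ((37*(1/49) - 6*1/36) + 1)*91 = ((37/49 - ⅙) + 1)*91 = (173/294 + 1)*91 = (467/294)*91 = 6071/42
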